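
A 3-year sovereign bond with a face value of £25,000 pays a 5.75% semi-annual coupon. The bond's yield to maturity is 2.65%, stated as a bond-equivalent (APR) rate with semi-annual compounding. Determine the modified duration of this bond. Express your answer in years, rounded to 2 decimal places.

Periodic yield y = 0.01325. First find Macaulay duration:
  t   CF        PV=CF/(1+0.01325)^t    t·PV
  1       718.75       709.3511       709.3511
  2       718.75       700.0751     1,400.1502
  3       718.75       690.9204     2,072.7612
  4       718.75       681.8854     2,727.5417
  5       718.75       672.9686     3,364.8430
  6    25,718.75    23,765.6766   142,594.0594
  Σ                 27,220.8772   152,868.7066
P = 27,220.8772; Macaulay duration = 152,868.7066 / 27,220.8772 = 5.61586 half-year periods = 2.80793 years.
Modified duration = D_Mac / (1 + y) = 2.80793 / 1.01325 = 2.77121 years.

2.77 years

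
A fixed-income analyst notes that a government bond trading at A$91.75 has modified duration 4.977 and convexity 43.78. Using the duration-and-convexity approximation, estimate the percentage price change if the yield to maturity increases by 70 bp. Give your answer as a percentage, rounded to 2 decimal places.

Duration effect: -D_mod·Δy = -4.977 × (+0.007) = -0.034839
Convexity effect: ½·C·(Δy)² = 0.5 × 43.78 × (0.007)² = +0.00107261
ΔP/P ≈ -0.034839 + 0.00107261 = -0.03376639
= -3.376639%.

-3.38%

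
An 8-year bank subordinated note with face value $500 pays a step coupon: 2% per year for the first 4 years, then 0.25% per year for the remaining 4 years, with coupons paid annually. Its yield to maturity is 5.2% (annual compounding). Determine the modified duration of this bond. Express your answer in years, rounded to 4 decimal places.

7.0887 years

Periodic yield y = 0.052. First find Macaulay duration:
  t   CF        PV=CF/(1+0.052)^t    t·PV
  1        10.00         9.5057         9.5057
  2        10.00         9.0358        18.0717
  3        10.00         8.5892        25.7676
  4        10.00         8.1646        32.6586
  5         1.25         0.9701         4.8507
  6         1.25         0.9222         5.5331
  7         1.25         0.8766         6.1362
  8       501.25       334.1400     2,673.1200
  Σ                    372.2043     2,775.6435
P = 372.2043; Macaulay duration = 2,775.6435 / 372.2043 = 7.45731 years.
Modified duration = D_Mac / (1 + y) = 7.45731 / 1.052 = 7.08870 years.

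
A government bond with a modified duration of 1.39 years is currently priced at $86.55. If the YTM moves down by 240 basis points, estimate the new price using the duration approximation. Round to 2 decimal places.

Duration approximation: ΔP/P ≈ -D_mod · Δy = -1.39 × (-0.024) = +0.033360.
New price ≈ 86.55 × (1 + 0.033360) = 89.437308.

$89.44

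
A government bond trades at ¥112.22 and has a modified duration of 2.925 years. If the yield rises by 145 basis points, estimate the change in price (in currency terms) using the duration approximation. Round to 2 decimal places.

-¥4.76

Duration approximation: ΔP/P ≈ -D_mod · Δy = -2.925 × (+0.0145) = -0.0424125.
ΔP ≈ 112.22 × (-0.0424125) = -4.75953075.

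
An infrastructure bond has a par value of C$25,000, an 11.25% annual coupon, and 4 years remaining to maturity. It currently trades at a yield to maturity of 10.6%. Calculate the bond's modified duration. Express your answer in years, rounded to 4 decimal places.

Periodic yield y = 0.106. First find Macaulay duration:
  t   CF        PV=CF/(1+0.106)^t    t·PV
  1     2,812.50     2,542.9476     2,542.9476
  2     2,812.50     2,299.2293     4,598.4585
  3     2,812.50     2,078.8691     6,236.6074
  4    27,812.50    18,587.4375    74,349.7499
  Σ                 25,508.4834    87,727.7633
P = 25,508.4834; Macaulay duration = 87,727.7633 / 25,508.4834 = 3.43916 years.
Modified duration = D_Mac / (1 + y) = 3.43916 / 1.106 = 3.10955 years.

3.1095 years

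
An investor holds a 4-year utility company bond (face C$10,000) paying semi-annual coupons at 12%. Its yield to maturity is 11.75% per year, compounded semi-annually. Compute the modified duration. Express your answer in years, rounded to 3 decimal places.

3.112 years

Periodic yield y = 0.05875. First find Macaulay duration:
  t   CF        PV=CF/(1+0.05875)^t    t·PV
  1       600.00       566.7060       566.7060
  2       600.00       535.2595     1,070.5190
  3       600.00       505.5580     1,516.6740
  4       600.00       477.5046     1,910.0184
  5       600.00       451.0079     2,255.0394
  6       600.00       425.9815     2,555.8888
  7       600.00       402.3438     2,816.4064
  8    10,600.00     6,713.6466    53,709.1730
  Σ                 10,078.0079    66,400.4252
P = 10,078.0079; Macaulay duration = 66,400.4252 / 10,078.0079 = 6.58865 half-year periods = 3.29432 years.
Modified duration = D_Mac / (1 + y) = 3.29432 / 1.05875 = 3.11152 years.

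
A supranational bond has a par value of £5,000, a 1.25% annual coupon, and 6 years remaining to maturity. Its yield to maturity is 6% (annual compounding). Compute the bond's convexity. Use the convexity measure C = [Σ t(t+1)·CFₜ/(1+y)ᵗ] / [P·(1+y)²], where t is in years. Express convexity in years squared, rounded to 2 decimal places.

With y = 0.06:
  t   CF        PV=CF/(1+0.06)^t    t·PV        t(t+1)·PV
  1        62.50        58.9623        58.9623         117.9245
  2        62.50        55.6248       111.2496         333.7487
  3        62.50        52.4762       157.4286         629.7145
  4        62.50        49.5059       198.0234         990.1171
  5        62.50        46.7036       233.5182       1,401.1091
  6     5,062.50     3,568.8627    21,413.1764     149,892.2349
  Σ                  3,832.1355    22,172.3584     153,364.8487
P = 3,832.1355.
Convexity = Σ t(t+1)·PV / [P·(1+y)²] = 153,364.8487 / (3,832.1355 × 1.123600) = 35.61830.

35.62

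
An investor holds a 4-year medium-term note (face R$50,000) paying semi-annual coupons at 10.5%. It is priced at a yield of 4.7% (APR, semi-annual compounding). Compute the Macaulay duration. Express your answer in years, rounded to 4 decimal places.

Periodic yield y = 0.0235. Discount each cash flow and weight by its period:
  t   CF        PV=CF/(1+0.0235)^t    t·PV
  1     2,625.00     2,564.7289     2,564.7289
  2     2,625.00     2,505.8416     5,011.6832
  3     2,625.00     2,448.3064     7,344.9192
  4     2,625.00     2,392.0922     9,568.3689
  5     2,625.00     2,337.1688    11,685.8438
  6     2,625.00     2,283.5064    13,701.0382
  7     2,625.00     2,231.0761    15,617.5325
  8    52,625.00    43,700.7945   349,606.3561
  Σ                 60,463.5148   415,100.4707
Price P = Σ PV = 60,463.5148.
Macaulay duration = Σ(t·PV) / P = 415,100.4707 / 60,463.5148 = 6.86531 half-year periods.
In years: 6.86531 / 2 = 3.43265 years.

3.4327 years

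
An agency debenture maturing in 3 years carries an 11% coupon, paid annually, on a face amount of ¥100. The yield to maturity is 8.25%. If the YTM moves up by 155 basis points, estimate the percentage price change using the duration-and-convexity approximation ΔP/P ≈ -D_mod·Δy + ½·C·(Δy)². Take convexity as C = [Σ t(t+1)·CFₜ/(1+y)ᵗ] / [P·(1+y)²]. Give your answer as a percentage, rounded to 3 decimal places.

-3.790%

With y = 0.0825:
  t   CF        PV=CF/(1+0.0825)^t    t·PV        t(t+1)·PV
  1        11.00        10.1617        10.1617          20.3233
  2        11.00         9.3872        18.7744          56.3233
  3       111.00        87.5063       262.5189       1,050.0755
  Σ                    107.0552       291.4550       1,126.7221
P = 107.0552; D_Mac = 2.72247 yrs; D_mod = 2.51499 yrs; C = 8.98159.
Duration effect: -2.51499 × (+0.0155) = -0.038982
Convexity effect: 0.5 × 8.98159 × (0.0155)² = +0.0010789
ΔP/P ≈ -0.038982 + 0.0010789 = -0.037903 = -3.7903%.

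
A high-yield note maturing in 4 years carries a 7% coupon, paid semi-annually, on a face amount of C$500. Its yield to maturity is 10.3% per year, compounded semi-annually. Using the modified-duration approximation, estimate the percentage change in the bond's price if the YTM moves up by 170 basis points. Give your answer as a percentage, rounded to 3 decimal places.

-5.702%

Periodic yield y = 0.0515. Modified duration first:
  t   CF        PV=CF/(1+0.0515)^t    t·PV
  1        17.50        16.6429        16.6429
  2        17.50        15.8278        31.6555
  3        17.50        15.0526        45.1577
  4        17.50        14.3153        57.2613
  5        17.50        13.6142        68.0709
  6        17.50        12.9474        77.6844
  7        17.50        12.3133        86.1928
  8       517.50       346.2870     2,770.2957
  Σ                    447.0003     3,152.9612
P = 447.0003; D_Mac = 7.05360 half-year periods = 3.52680 yrs; D_mod = 3.52680/(1+0.0515) = 3.35407 yrs.
ΔP/P ≈ -D_mod · Δy = -3.35407 × (+0.017) = -0.057019 = -5.7019%.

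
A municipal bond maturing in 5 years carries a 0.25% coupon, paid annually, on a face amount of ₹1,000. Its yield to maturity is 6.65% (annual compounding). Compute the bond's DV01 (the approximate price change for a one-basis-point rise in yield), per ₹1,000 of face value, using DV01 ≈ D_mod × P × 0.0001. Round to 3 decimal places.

₹0.343

Periodic yield y = 0.0665.
  t   CF        PV=CF/(1+0.0665)^t    t·PV
  1         2.50         2.3441         2.3441
  2         2.50         2.1980         4.3959
  3         2.50         2.0609         6.1827
  4         2.50         1.9324         7.7296
  5     1,002.50       726.5744     3,632.8719
  Σ                    735.1098     3,653.5242
P = 735.1098; D_Mac = 4.97004 yrs; D_mod = 4.66014 yrs.
DV01 ≈ 4.66014 × 735.1098 × 0.0001 = 0.342571.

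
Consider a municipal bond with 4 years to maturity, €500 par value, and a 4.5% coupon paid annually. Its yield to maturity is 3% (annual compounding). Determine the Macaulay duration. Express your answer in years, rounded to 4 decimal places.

Periodic yield y = 0.03. Discount each cash flow and weight by its year:
  t   CF        PV=CF/(1+0.03)^t    t·PV
  1        22.50        21.8447        21.8447
  2        22.50        21.2084        42.4168
  3        22.50        20.5907        61.7721
  4       522.50       464.2345     1,856.9379
  Σ                    527.8782     1,982.9715
Price P = Σ PV = 527.8782.
Macaulay duration = Σ(t·PV) / P = 1,982.9715 / 527.8782 = 3.75649 years.

3.7565 years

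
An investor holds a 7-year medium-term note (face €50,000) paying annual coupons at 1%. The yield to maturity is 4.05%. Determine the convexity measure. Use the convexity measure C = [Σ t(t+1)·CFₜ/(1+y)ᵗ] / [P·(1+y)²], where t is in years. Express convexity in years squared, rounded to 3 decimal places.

49.463

With y = 0.0405:
  t   CF        PV=CF/(1+0.0405)^t    t·PV        t(t+1)·PV
  1       500.00       480.5382       480.5382         961.0764
  2       500.00       461.8339       923.6679       2,771.0036
  3       500.00       443.8577     1,331.5731       5,326.2923
  4       500.00       426.5812     1,706.3246       8,531.6231
  5       500.00       409.9771     2,049.8854      12,299.3125
  6       500.00       394.0193     2,364.1158      16,548.8107
  7    50,500.00    38,246.9481   267,728.6366   2,141,829.0925
  Σ                 40,863.7554   276,584.7415   2,188,267.2110
P = 40,863.7554.
Convexity = Σ t(t+1)·PV / [P·(1+y)²] = 2,188,267.2110 / (40,863.7554 × 1.082640) = 49.46271.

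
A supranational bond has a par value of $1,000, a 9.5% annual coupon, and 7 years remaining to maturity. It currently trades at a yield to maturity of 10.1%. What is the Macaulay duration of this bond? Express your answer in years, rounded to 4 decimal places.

Periodic yield y = 0.101. Discount each cash flow and weight by its year:
  t   CF        PV=CF/(1+0.101)^t    t·PV
  1        95.00        86.2852        86.2852
  2        95.00        78.3698       156.7397
  3        95.00        71.1806       213.5418
  4        95.00        64.6509       258.6035
  5        95.00        58.7201       293.6007
  6        95.00        53.3335       320.0007
  7     1,095.00       558.3453     3,908.4173
  Σ                    970.8854     5,237.1888
Price P = Σ PV = 970.8854.
Macaulay duration = Σ(t·PV) / P = 5,237.1888 / 970.8854 = 5.39424 years.

5.3942 years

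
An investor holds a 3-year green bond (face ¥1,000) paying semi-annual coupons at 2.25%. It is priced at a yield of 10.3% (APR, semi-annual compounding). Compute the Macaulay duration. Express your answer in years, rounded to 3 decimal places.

2.906 years

Periodic yield y = 0.0515. Discount each cash flow and weight by its period:
  t   CF        PV=CF/(1+0.0515)^t    t·PV
  1        11.25        10.6990        10.6990
  2        11.25        10.1750        20.3500
  3        11.25         9.6766        29.0299
  4        11.25         9.2027        36.8108
  5        11.25         8.7520        43.7599
  6     1,011.25       748.1744     4,489.0467
  Σ                    796.6798     4,629.6963
Price P = Σ PV = 796.6798.
Macaulay duration = Σ(t·PV) / P = 4,629.6963 / 796.6798 = 5.81124 half-year periods.
In years: 5.81124 / 2 = 2.90562 years.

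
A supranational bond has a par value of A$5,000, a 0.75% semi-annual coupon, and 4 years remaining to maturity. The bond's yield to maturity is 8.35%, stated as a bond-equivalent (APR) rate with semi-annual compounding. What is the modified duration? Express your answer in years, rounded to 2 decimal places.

Periodic yield y = 0.04175. First find Macaulay duration:
  t   CF        PV=CF/(1+0.04175)^t    t·PV
  1        18.75        17.9986        17.9986
  2        18.75        17.2772        34.5545
  3        18.75        16.5848        49.7545
  4        18.75        15.9202        63.6806
  5        18.75        15.2821        76.4106
  6        18.75        14.6697        88.0180
  7        18.75        14.0818        98.5723
  8     5,018.75     3,618.1577    28,945.2614
  Σ                  3,729.9720    29,374.2504
P = 3,729.9720; Macaulay duration = 29,374.2504 / 3,729.9720 = 7.87519 half-year periods = 3.93760 years.
Modified duration = D_Mac / (1 + y) = 3.93760 / 1.04175 = 3.77979 years.

3.78 years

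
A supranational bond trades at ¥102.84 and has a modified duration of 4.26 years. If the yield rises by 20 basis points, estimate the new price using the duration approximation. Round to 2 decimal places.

¥101.96

Duration approximation: ΔP/P ≈ -D_mod · Δy = -4.26 × (+0.002) = -0.008520.
New price ≈ 102.84 × (1 - 0.008520) = 101.9638032.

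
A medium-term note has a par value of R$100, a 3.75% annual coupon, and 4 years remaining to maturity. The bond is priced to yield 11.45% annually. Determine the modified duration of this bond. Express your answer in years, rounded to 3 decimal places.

Periodic yield y = 0.1145. First find Macaulay duration:
  t   CF        PV=CF/(1+0.1145)^t    t·PV
  1         3.75         3.3647         3.3647
  2         3.75         3.0191         6.0381
  3         3.75         2.7089         8.1267
  4       103.75        67.2462       268.9848
  Σ                     76.3389       286.5144
P = 76.3389; Macaulay duration = 286.5144 / 76.3389 = 3.75319 years.
Modified duration = D_Mac / (1 + y) = 3.75319 / 1.1145 = 3.36760 years.

3.368 years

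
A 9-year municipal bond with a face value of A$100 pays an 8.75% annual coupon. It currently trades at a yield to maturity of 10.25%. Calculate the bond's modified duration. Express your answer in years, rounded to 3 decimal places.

5.866 years

Periodic yield y = 0.1025. First find Macaulay duration:
  t   CF        PV=CF/(1+0.1025)^t    t·PV
  1         8.75         7.9365         7.9365
  2         8.75         7.1986        14.3973
  3         8.75         6.5294        19.5882
  4         8.75         5.9223        23.6894
  5         8.75         5.3717        26.8587
  6         8.75         4.8723        29.2340
  7         8.75         4.4193        30.9354
  8         8.75         4.0085        32.0678
  9       108.75        45.1879       406.6908
  Σ                     91.4466       591.3981
P = 91.4466; Macaulay duration = 591.3981 / 91.4466 = 6.46714 years.
Modified duration = D_Mac / (1 + y) = 6.46714 / 1.1025 = 5.86588 years.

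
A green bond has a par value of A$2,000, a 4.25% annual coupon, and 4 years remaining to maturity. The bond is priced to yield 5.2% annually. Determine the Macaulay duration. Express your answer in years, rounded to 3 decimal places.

Periodic yield y = 0.052. Discount each cash flow and weight by its year:
  t   CF        PV=CF/(1+0.052)^t    t·PV
  1        85.00        80.7985        80.7985
  2        85.00        76.8046       153.6093
  3        85.00        73.0082       219.0246
  4     2,085.00     1,702.3274     6,809.3098
  Σ                  1,932.9388     7,262.7422
Price P = Σ PV = 1,932.9388.
Macaulay duration = Σ(t·PV) / P = 7,262.7422 / 1,932.9388 = 3.75736 years.

3.757 years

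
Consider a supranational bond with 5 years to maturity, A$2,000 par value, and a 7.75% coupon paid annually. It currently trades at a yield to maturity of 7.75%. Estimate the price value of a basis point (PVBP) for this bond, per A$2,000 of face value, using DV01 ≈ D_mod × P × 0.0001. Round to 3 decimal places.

A$0.804

Periodic yield y = 0.0775.
  t   CF        PV=CF/(1+0.0775)^t    t·PV
  1       155.00       143.8515       143.8515
  2       155.00       133.5049       267.0098
  3       155.00       123.9024       371.7073
  4       155.00       114.9907       459.9627
  5     2,155.00     1,483.7505     7,418.7525
  Σ                  2,000.0000     8,661.2838
P = 2,000.0000; D_Mac = 4.33064 yrs; D_mod = 4.01916 yrs.
DV01 ≈ 4.01916 × 2,000.0000 × 0.0001 = 0.803831.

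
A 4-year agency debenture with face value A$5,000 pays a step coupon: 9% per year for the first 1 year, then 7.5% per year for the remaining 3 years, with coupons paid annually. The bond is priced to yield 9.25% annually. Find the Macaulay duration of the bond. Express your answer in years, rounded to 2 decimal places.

3.55 years

Periodic yield y = 0.0925. Discount each cash flow and weight by its year:
  t   CF        PV=CF/(1+0.0925)^t    t·PV
  1       450.00       411.8993       411.8993
  2       375.00       314.1871       628.3742
  3       375.00       287.5855       862.7564
  4     5,375.00     3,773.0511    15,092.2044
  Σ                  4,786.7230    16,995.2343
Price P = Σ PV = 4,786.7230.
Macaulay duration = Σ(t·PV) / P = 16,995.2343 / 4,786.7230 = 3.55049 years.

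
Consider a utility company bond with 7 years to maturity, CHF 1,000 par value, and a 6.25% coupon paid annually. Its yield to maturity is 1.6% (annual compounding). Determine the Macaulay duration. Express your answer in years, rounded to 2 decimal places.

6.04 years

Periodic yield y = 0.016. Discount each cash flow and weight by its year:
  t   CF        PV=CF/(1+0.016)^t    t·PV
  1        62.50        61.5157        61.5157
  2        62.50        60.5470       121.0940
  3        62.50        59.5935       178.7805
  4        62.50        58.6550       234.6201
  5        62.50        57.7313       288.6566
  6        62.50        56.8222       340.9330
  7     1,062.50       950.7646     6,655.3519
  Σ                  1,305.6293     7,880.9518
Price P = Σ PV = 1,305.6293.
Macaulay duration = Σ(t·PV) / P = 7,880.9518 / 1,305.6293 = 6.03613 years.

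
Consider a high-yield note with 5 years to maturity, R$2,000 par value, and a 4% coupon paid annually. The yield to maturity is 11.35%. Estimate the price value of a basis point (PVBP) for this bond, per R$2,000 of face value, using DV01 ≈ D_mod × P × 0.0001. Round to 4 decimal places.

Periodic yield y = 0.1135.
  t   CF        PV=CF/(1+0.1135)^t    t·PV
  1        80.00        71.8455        71.8455
  2        80.00        64.5223       129.0445
  3        80.00        57.9454       173.8363
  4        80.00        52.0390       208.1561
  5     2,080.00     1,215.1006     6,075.5029
  Σ                  1,461.4528     6,658.3854
P = 1,461.4528; D_Mac = 4.55600 yrs; D_mod = 4.09161 yrs.
DV01 ≈ 4.09161 × 1,461.4528 × 0.0001 = 0.597969.

R$0.5980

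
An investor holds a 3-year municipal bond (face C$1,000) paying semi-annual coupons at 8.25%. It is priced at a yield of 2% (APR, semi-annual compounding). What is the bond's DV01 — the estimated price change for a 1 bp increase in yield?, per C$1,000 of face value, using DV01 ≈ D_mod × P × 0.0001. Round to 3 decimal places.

C$0.321

Periodic yield y = 0.01.
  t   CF        PV=CF/(1+0.01)^t    t·PV
  1        41.25        40.8416        40.8416
  2        41.25        40.4372        80.8744
  3        41.25        40.0368       120.1105
  4        41.25        39.6404       158.5618
  5        41.25        39.2480       196.2398
  6     1,041.25       980.9046     5,885.4276
  Σ                  1,181.1086     6,482.0557
P = 1,181.1086; D_Mac = 5.48811 half-year periods = 2.74406 yrs; D_mod = 2.71689 yrs.
DV01 ≈ 2.71689 × 1,181.1086 × 0.0001 = 0.320894.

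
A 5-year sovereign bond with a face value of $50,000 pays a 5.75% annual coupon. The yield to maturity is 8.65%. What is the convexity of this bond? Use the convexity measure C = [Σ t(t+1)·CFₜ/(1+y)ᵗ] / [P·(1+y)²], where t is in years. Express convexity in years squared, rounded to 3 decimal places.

With y = 0.0865:
  t   CF        PV=CF/(1+0.0865)^t    t·PV        t(t+1)·PV
  1     2,875.00     2,646.1114     2,646.1114       5,292.2227
  2     2,875.00     2,435.4453     4,870.8907      14,612.6721
  3     2,875.00     2,241.5512     6,724.6535      26,898.6140
  4     2,875.00     2,063.0936     8,252.3743      41,261.8715
  5    52,875.00    34,922.2106   174,611.0530   1,047,666.3181
  Σ                 44,308.4121   197,105.0829   1,135,731.6984
P = 44,308.4121.
Convexity = Σ t(t+1)·PV / [P·(1+y)²] = 1,135,731.6984 / (44,308.4121 × 1.180482) = 21.71351.

21.714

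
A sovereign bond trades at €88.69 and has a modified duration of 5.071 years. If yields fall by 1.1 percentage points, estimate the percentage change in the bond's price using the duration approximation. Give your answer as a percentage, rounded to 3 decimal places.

+5.578%

Duration approximation: ΔP/P ≈ -D_mod · Δy = -5.071 × (-0.011) = +0.055781.
As a percentage: +5.5781%.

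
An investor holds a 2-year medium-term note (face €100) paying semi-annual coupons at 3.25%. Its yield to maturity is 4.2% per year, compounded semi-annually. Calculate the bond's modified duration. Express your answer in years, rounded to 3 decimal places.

Periodic yield y = 0.021. First find Macaulay duration:
  t   CF        PV=CF/(1+0.021)^t    t·PV
  1        1.625         1.5916         1.5916
  2        1.625         1.5588         3.1177
  3        1.625         1.5268         4.5803
  4      101.625        93.5185       374.0740
  Σ                     98.1957       383.3636
P = 98.1957; Macaulay duration = 383.3636 / 98.1957 = 3.90408 half-year periods = 1.95204 years.
Modified duration = D_Mac / (1 + y) = 1.95204 / 1.021 = 1.91189 years.

1.912 years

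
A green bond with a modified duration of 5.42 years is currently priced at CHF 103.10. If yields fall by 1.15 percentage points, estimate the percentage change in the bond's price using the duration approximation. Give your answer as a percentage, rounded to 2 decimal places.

Duration approximation: ΔP/P ≈ -D_mod · Δy = -5.42 × (-0.0115) = +0.062330.
As a percentage: +6.2330%.

+6.23%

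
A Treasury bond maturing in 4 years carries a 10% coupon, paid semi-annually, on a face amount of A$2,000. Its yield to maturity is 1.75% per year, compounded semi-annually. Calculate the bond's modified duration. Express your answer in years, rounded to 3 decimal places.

Periodic yield y = 0.00875. First find Macaulay duration:
  t   CF        PV=CF/(1+0.00875)^t    t·PV
  1       100.00        99.1326        99.1326
  2       100.00        98.2727       196.5454
  3       100.00        97.4203       292.2608
  4       100.00        96.5752       386.3010
  5       100.00        95.7375       478.6877
  6       100.00        94.9071       569.4426
  7       100.00        94.0839       658.5871
  8     2,100.00     1,958.6233    15,668.9863
  Σ                  2,634.7526    18,349.9435
P = 2,634.7526; Macaulay duration = 18,349.9435 / 2,634.7526 = 6.96458 half-year periods = 3.48229 years.
Modified duration = D_Mac / (1 + y) = 3.48229 / 1.00875 = 3.45208 years.

3.452 years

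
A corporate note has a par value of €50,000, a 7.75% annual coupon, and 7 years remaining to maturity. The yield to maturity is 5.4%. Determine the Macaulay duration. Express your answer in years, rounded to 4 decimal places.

5.7489 years

Periodic yield y = 0.054. Discount each cash flow and weight by its year:
  t   CF        PV=CF/(1+0.054)^t    t·PV
  1     3,875.00     3,676.4706     3,676.4706
  2     3,875.00     3,488.1125     6,976.2250
  3     3,875.00     3,309.4047     9,928.2140
  4     3,875.00     3,139.8526    12,559.4105
  5     3,875.00     2,978.9873    14,894.9365
  6     3,875.00     2,826.3637    16,958.1820
  7    53,875.00    37,282.3266   260,976.2864
  Σ                 56,701.5180   325,969.7250
Price P = Σ PV = 56,701.5180.
Macaulay duration = Σ(t·PV) / P = 325,969.7250 / 56,701.5180 = 5.74887 years.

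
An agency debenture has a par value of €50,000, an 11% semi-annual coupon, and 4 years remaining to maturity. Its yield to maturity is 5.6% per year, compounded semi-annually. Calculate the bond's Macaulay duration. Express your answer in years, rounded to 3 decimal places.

Periodic yield y = 0.028. Discount each cash flow and weight by its period:
  t   CF        PV=CF/(1+0.028)^t    t·PV
  1     2,750.00     2,675.0973     2,675.0973
  2     2,750.00     2,602.2347     5,204.4694
  3     2,750.00     2,531.3567     7,594.0701
  4     2,750.00     2,462.4093     9,849.6370
  5     2,750.00     2,395.3397    11,976.6987
  6     2,750.00     2,330.0970    13,980.5822
  7     2,750.00     2,266.6313    15,866.4194
  8    52,750.00    42,293.8817   338,351.0540
  Σ                 59,557.0478   405,498.0282
Price P = Σ PV = 59,557.0478.
Macaulay duration = Σ(t·PV) / P = 405,498.0282 / 59,557.0478 = 6.80856 half-year periods.
In years: 6.80856 / 2 = 3.40428 years.

3.404 years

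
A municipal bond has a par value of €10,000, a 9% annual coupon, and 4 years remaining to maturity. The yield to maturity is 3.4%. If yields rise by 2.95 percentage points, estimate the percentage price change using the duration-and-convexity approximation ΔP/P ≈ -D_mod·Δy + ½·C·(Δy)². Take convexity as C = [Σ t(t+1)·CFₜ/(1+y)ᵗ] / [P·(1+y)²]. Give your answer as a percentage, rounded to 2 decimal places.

With y = 0.034:
  t   CF        PV=CF/(1+0.034)^t    t·PV        t(t+1)·PV
  1       900.00       870.4062       870.4062       1,740.8124
  2       900.00       841.7855     1,683.5710       5,050.7129
  3       900.00       814.1059     2,442.3176       9,769.2706
  4    10,900.00     9,535.5192    38,142.0766     190,710.3831
  Σ                 12,061.8167    43,138.3714     207,271.1790
P = 12,061.8167; D_Mac = 3.57644 yrs; D_mod = 3.45884 yrs; C = 16.07256.
Duration effect: -3.45884 × (+0.0295) = -0.102036
Convexity effect: 0.5 × 16.07256 × (0.0295)² = +0.0069936
ΔP/P ≈ -0.102036 + 0.0069936 = -0.095042 = -9.5042%.

-9.50%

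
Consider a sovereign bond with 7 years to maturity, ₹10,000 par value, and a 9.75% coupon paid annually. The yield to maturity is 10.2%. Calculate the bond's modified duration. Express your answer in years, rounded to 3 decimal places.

Periodic yield y = 0.102. First find Macaulay duration:
  t   CF        PV=CF/(1+0.102)^t    t·PV
  1       975.00       884.7550       884.7550
  2       975.00       802.8630     1,605.7259
  3       975.00       728.5508     2,185.6524
  4       975.00       661.1169     2,644.4675
  5       975.00       599.9246     2,999.6228
  6       975.00       544.3962     3,266.3769
  7    10,975.00     5,560.7500    38,925.2497
  Σ                  9,782.3563    52,511.8502
P = 9,782.3563; Macaulay duration = 52,511.8502 / 9,782.3563 = 5.36802 years.
Modified duration = D_Mac / (1 + y) = 5.36802 / 1.102 = 4.87116 years.

4.871 years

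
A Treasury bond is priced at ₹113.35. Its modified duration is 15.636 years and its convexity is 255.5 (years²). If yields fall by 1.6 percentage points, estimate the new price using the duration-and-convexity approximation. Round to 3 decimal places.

₹145.414

Duration effect: -D_mod·Δy = -15.636 × (-0.016) = +0.250176
Convexity effect: ½·C·(Δy)² = 0.5 × 255.5 × (-0.016)² = +0.0327040
ΔP/P ≈ +0.250176 + 0.0327040 = +0.282880
New price ≈ 113.35 × (1 + 0.282880) = 145.414448.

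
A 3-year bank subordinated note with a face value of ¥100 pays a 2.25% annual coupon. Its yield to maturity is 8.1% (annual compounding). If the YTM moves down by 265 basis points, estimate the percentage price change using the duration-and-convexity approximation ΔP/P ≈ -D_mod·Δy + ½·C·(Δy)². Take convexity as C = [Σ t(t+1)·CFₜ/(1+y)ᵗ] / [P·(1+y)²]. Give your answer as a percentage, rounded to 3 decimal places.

With y = 0.081:
  t   CF        PV=CF/(1+0.081)^t    t·PV        t(t+1)·PV
  1         2.25         2.0814         2.0814           4.1628
  2         2.25         1.9254         3.8509          11.5527
  3       102.25        80.9443       242.8329         971.3315
  Σ                     84.9511       248.7652         987.0470
P = 84.9511; D_Mac = 2.92833 yrs; D_mod = 2.70891 yrs; C = 9.94299.
Duration effect: -2.70891 × (-0.0265) = +0.071786
Convexity effect: 0.5 × 9.94299 × (-0.0265)² = +0.0034912
ΔP/P ≈ +0.071786 + 0.0034912 = +0.075277 = +7.5277%.

+7.528%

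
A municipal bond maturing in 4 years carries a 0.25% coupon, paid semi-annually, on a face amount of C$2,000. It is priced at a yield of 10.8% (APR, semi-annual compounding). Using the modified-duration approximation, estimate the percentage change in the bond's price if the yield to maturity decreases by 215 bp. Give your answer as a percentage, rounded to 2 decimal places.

Periodic yield y = 0.054. Modified duration first:
  t   CF        PV=CF/(1+0.054)^t    t·PV
  1         2.50         2.3719         2.3719
  2         2.50         2.2504         4.5008
  3         2.50         2.1351         6.4053
  4         2.50         2.0257         8.1028
  5         2.50         1.9219         9.6096
  6         2.50         1.8235        10.9408
  7         2.50         1.7300        12.1103
  8     2,002.50     1,314.7635    10,518.1080
  Σ                  1,329.0220    10,572.1495
P = 1,329.0220; D_Mac = 7.95483 half-year periods = 3.97742 yrs; D_mod = 3.97742/(1+0.054) = 3.77364 yrs.
ΔP/P ≈ -D_mod · Δy = -3.77364 × (-0.0215) = +0.081133 = +8.1133%.

+8.11%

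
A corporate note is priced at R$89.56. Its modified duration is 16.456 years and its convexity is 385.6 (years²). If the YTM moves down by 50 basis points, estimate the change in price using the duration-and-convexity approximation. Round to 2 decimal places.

Duration effect: -D_mod·Δy = -16.456 × (-0.005) = +0.082280
Convexity effect: ½·C·(Δy)² = 0.5 × 385.6 × (-0.005)² = +0.0048200
ΔP/P ≈ +0.082280 + 0.0048200 = +0.087100
ΔP ≈ 89.56 × (+0.087100) = +7.800676.

+R$7.80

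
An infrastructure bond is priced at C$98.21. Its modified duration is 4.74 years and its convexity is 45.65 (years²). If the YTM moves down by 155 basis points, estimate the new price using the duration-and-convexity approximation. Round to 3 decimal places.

C$105.964

Duration effect: -D_mod·Δy = -4.74 × (-0.0155) = +0.073470
Convexity effect: ½·C·(Δy)² = 0.5 × 45.65 × (-0.0155)² = +0.00548370625
ΔP/P ≈ +0.073470 + 0.00548370625 = +0.07895370625
New price ≈ 98.21 × (1 + 0.07895370625) = 105.9640434908125.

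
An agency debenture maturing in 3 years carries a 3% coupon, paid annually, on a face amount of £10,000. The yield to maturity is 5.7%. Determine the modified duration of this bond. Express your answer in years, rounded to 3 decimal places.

2.753 years

Periodic yield y = 0.057. First find Macaulay duration:
  t   CF        PV=CF/(1+0.057)^t    t·PV
  1       300.00       283.8221       283.8221
  2       300.00       268.5167       537.0334
  3    10,300.00     8,721.9233    26,165.7699
  Σ                  9,274.2621    26,986.6254
P = 9,274.2621; Macaulay duration = 26,986.6254 / 9,274.2621 = 2.90984 years.
Modified duration = D_Mac / (1 + y) = 2.90984 / 1.057 = 2.75292 years.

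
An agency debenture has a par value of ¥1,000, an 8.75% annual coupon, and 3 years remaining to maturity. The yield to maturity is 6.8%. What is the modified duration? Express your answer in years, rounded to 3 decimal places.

2.595 years

Periodic yield y = 0.068. First find Macaulay duration:
  t   CF        PV=CF/(1+0.068)^t    t·PV
  1        87.50        81.9288        81.9288
  2        87.50        76.7124       153.4248
  3     1,087.50       892.7205     2,678.1615
  Σ                  1,051.3617     2,913.5151
P = 1,051.3617; Macaulay duration = 2,913.5151 / 1,051.3617 = 2.77118 years.
Modified duration = D_Mac / (1 + y) = 2.77118 / 1.068 = 2.59474 years.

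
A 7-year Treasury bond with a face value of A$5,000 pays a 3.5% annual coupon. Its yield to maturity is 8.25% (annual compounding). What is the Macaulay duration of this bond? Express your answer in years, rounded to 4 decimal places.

Periodic yield y = 0.0825. Discount each cash flow and weight by its year:
  t   CF        PV=CF/(1+0.0825)^t    t·PV
  1       175.00       161.6628       161.6628
  2       175.00       149.3421       298.6842
  3       175.00       137.9604       413.8811
  4       175.00       127.4461       509.7843
  5       175.00       117.7331       588.6654
  6       175.00       108.7604       652.5621
  7     5,175.00     2,971.0846    20,797.5922
  Σ                  3,773.9894    23,422.8321
Price P = Σ PV = 3,773.9894.
Macaulay duration = Σ(t·PV) / P = 23,422.8321 / 3,773.9894 = 6.20639 years.

6.2064 years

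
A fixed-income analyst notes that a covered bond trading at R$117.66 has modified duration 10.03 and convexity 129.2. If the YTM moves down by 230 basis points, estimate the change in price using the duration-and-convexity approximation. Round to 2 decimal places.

+R$31.16

Duration effect: -D_mod·Δy = -10.03 × (-0.023) = +0.230690
Convexity effect: ½·C·(Δy)² = 0.5 × 129.2 × (-0.023)² = +0.0341734
ΔP/P ≈ +0.230690 + 0.0341734 = +0.2648634
ΔP ≈ 117.66 × (+0.2648634) = +31.163827644.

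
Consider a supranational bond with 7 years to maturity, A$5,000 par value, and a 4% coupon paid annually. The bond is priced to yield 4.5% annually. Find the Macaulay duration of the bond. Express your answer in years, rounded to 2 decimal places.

Periodic yield y = 0.045. Discount each cash flow and weight by its year:
  t   CF        PV=CF/(1+0.045)^t    t·PV
  1       200.00       191.3876       191.3876
  2       200.00       183.1460       366.2920
  3       200.00       175.2593       525.7780
  4       200.00       167.7123       670.8491
  5       200.00       160.4902       802.4510
  6       200.00       153.5791       921.4749
  7     5,200.00     3,821.1080    26,747.7559
  Σ                  4,852.6825    30,225.9884
Price P = Σ PV = 4,852.6825.
Macaulay duration = Σ(t·PV) / P = 30,225.9884 / 4,852.6825 = 6.22872 years.

6.23 years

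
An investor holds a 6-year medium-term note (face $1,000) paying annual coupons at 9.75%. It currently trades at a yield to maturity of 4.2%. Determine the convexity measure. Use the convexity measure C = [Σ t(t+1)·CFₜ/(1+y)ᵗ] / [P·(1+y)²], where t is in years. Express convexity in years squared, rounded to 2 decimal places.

29.87

With y = 0.042:
  t   CF        PV=CF/(1+0.042)^t    t·PV        t(t+1)·PV
  1        97.50        93.5701        93.5701         187.1401
  2        97.50        89.7985       179.5970         538.7911
  3        97.50        86.1790       258.5370       1,034.1480
  4        97.50        82.7054       330.8215       1,654.1075
  5        97.50        79.3718       396.8588       2,381.1529
  6     1,097.50       857.4291     5,144.5746      36,012.0219
  Σ                  1,289.0538     6,403.9590      41,807.3615
P = 1,289.0538.
Convexity = Σ t(t+1)·PV / [P·(1+y)²] = 41,807.3615 / (1,289.0538 × 1.085764) = 29.87076.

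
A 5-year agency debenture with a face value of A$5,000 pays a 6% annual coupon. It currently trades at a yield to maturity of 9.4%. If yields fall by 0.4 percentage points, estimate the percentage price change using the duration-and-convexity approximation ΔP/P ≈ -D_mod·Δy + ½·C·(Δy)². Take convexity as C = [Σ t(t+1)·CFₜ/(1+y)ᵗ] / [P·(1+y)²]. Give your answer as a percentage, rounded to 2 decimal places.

+1.63%

With y = 0.094:
  t   CF        PV=CF/(1+0.094)^t    t·PV        t(t+1)·PV
  1       300.00       274.2230       274.2230         548.4461
  2       300.00       250.6609       501.3218       1,503.9655
  3       300.00       229.1233       687.3700       2,749.4798
  4       300.00       209.4363       837.7452       4,188.7261
  5     5,300.00     3,382.1219    16,910.6096     101,463.6577
  Σ                  4,345.5655    19,211.2696     110,454.2751
P = 4,345.5655; D_Mac = 4.42089 yrs; D_mod = 4.04103 yrs; C = 21.23741.
Duration effect: -4.04103 × (-0.004) = +0.016164
Convexity effect: 0.5 × 21.23741 × (-0.004)² = +0.0001699
ΔP/P ≈ +0.016164 + 0.0001699 = +0.016334 = +1.6334%.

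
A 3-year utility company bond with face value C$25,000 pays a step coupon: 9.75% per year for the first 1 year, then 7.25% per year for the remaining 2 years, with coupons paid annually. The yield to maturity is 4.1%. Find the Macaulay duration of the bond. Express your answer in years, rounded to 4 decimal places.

2.7712 years

Periodic yield y = 0.041. Discount each cash flow and weight by its year:
  t   CF        PV=CF/(1+0.041)^t    t·PV
  1     2,437.50     2,341.4986     2,341.4986
  2     1,812.50     1,672.5402     3,345.0803
  3    26,812.50    23,767.5886    71,302.7657
  Σ                 27,781.6273    76,989.3446
Price P = Σ PV = 27,781.6273.
Macaulay duration = Σ(t·PV) / P = 76,989.3446 / 27,781.6273 = 2.77123 years.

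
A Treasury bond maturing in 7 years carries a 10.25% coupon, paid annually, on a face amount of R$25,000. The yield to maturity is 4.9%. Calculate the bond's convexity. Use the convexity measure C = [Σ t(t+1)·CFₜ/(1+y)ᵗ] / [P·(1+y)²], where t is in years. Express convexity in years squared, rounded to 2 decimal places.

36.98

With y = 0.049:
  t   CF        PV=CF/(1+0.049)^t    t·PV        t(t+1)·PV
  1     2,562.50     2,442.8027     2,442.8027       4,885.6053
  2     2,562.50     2,328.6965     4,657.3931      13,972.1792
  3     2,562.50     2,219.9204     6,659.7613      26,639.0452
  4     2,562.50     2,116.2254     8,464.9016      42,324.5079
  5     2,562.50     2,017.3741    10,086.8703      60,521.2219
  6     2,562.50     1,923.1402    11,538.8412      80,771.8882
  7    27,562.50    19,719.2408   138,034.6853   1,104,277.4824
  Σ                 32,767.4001   181,885.2554   1,333,391.9302
P = 32,767.4001.
Convexity = Σ t(t+1)·PV / [P·(1+y)²] = 1,333,391.9302 / (32,767.4001 × 1.100401) = 36.97983.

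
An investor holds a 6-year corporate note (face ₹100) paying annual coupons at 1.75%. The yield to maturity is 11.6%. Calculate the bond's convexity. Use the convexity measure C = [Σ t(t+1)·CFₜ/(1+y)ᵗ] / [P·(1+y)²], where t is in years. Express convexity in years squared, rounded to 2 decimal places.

With y = 0.116:
  t   CF        PV=CF/(1+0.116)^t    t·PV        t(t+1)·PV
  1         1.75         1.5681         1.5681           3.1362
  2         1.75         1.4051         2.8102           8.4306
  3         1.75         1.2591         3.7772          15.1087
  4         1.75         1.1282         4.5127          22.5637
  5         1.75         1.0109         5.0546          30.3276
  6       101.75        52.6683       316.0098       2,212.0683
  Σ                     59.0397       333.7326       2,291.6352
P = 59.0397.
Convexity = Σ t(t+1)·PV / [P·(1+y)²] = 2,291.6352 / (59.0397 × 1.245456) = 31.16544.

31.17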